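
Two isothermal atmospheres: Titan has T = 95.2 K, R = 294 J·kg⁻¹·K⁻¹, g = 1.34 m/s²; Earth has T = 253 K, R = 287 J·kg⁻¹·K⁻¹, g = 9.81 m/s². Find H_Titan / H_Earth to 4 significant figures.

H_Titan/H_Earth ≈ 2.822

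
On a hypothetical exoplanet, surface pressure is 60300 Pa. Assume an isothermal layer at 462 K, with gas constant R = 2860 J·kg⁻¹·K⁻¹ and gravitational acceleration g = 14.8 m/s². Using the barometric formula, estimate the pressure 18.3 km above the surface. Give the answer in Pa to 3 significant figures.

Scale height: H = RT/g = 2860 × 462 / 14.8 = 89278 m.
Barometric formula: P = P₀ exp(−z/H).
z/H = 18300/89278 = 0.20498; exp(−0.20498) = 0.81466.
P = 60300 × 0.81466 = 49124 Pa.

P ≈ 49100 Pa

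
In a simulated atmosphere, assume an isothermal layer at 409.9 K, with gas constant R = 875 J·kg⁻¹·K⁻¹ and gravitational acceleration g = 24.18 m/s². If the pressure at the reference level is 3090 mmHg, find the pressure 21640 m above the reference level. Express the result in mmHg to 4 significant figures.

Scale height: H = RT/g = 875 × 409.9 / 24.18 = 14833 m.
Barometric formula: P = P₀ exp(−z/H).
z/H = 21640/14833 = 1.4589; exp(−1.4589) = 0.23249.
P = 3090 × 0.23249 = 718.39 mmHg.

P ≈ 718.4 mmHg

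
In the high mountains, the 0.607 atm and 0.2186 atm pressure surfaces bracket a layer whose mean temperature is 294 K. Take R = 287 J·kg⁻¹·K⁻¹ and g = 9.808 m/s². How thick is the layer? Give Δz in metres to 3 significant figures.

Δz ≈ 8790 m

Hypsometric equation: Δz = (R T̄/g) ln(P₁/P₂).
R T̄/g = 287 × 294 / 9.808 = 8603.0 m.
ln(0.607/0.2186) = ln(2.7768) = 1.0213.
Δz = 8603.0 × 1.0213 = 8786.2 m.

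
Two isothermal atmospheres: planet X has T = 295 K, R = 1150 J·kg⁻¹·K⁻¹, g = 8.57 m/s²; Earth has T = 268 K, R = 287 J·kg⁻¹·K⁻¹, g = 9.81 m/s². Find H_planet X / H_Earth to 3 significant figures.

H = RT/g for each body.
H_planet X = 1150 × 295 / 8.57 = 39586 m.
H_Earth = 287 × 268 / 9.81 = 7840.6 m.
H_planet X/H_Earth = 39586/7840.6 = 5.0488.

H_planet X/H_Earth ≈ 5.05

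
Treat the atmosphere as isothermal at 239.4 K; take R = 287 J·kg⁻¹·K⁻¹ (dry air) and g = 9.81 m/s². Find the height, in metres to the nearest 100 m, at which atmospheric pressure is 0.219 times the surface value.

Scale height: H = RT/g = 287 × 239.4 / 9.81 = 7003.9 m.
Set P/P₀ = exp(−z/H) = 0.219, so z = −H ln(0.219).
−ln(0.219) = 1.5187; z = 7003.9 × 1.5187 = 10637 m.

z ≈ 10600 m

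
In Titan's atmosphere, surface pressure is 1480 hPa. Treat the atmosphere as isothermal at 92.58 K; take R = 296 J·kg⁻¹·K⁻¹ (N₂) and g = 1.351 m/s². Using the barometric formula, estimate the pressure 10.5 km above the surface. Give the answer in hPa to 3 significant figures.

P ≈ 882 hPa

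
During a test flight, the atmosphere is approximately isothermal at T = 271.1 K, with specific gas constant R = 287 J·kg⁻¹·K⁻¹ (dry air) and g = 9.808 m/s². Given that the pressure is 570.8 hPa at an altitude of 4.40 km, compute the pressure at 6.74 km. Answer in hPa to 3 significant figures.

Scale height: H = RT/g = 287 × 271.1 / 9.808 = 7932.9 m.
Between two levels, P₂ = P₁ exp(−Δz/H) with Δz = z₂ − z₁.
Δz = 6740.0 − 4400.0 = 2340.0 m; Δz/H = 2340.0/7932.9 = 0.29497.
P₂ = 570.8 × exp(−0.29497) = 570.8 × 0.74455 = 424.99 hPa.

P ≈ 425 hPa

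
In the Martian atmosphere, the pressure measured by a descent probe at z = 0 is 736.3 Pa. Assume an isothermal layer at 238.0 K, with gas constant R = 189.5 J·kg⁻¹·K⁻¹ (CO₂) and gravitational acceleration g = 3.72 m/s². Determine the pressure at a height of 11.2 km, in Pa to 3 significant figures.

Scale height: H = RT/g = 189.5 × 238.0 / 3.72 = 12124 m.
Barometric formula: P = P₀ exp(−z/H).
z/H = 11200/12124 = 0.92379; exp(−0.92379) = 0.39701.
P = 736.3 × 0.39701 = 292.32 Pa.

P ≈ 292 Pa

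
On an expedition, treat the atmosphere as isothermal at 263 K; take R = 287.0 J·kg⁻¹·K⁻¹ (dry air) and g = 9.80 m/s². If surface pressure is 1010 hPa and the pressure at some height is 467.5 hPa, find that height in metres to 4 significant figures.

Scale height: H = RT/g = 287.0 × 263 / 9.80 = 7702.1 m.
Invert the barometric formula: z = H ln(P₀/P).
P₀/P = 1010/467.5 = 2.1604; ln(2.1604) = 0.77029.
z = 7702.1 × 0.77029 = 5932.9 m.

z ≈ 5933 m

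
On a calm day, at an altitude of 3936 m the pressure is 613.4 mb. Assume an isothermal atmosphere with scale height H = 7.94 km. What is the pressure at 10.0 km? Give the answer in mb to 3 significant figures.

P ≈ 286 mb

Between two levels, P₂ = P₁ exp(−Δz/H) with Δz = z₂ − z₁.
Δz = 10000 − 3936.0 = 6064.0 m; Δz/H = 6064.0/7940.0 = 0.76373.
P₂ = 613.4 × exp(−0.76373) = 613.4 × 0.46593 = 285.80 mb.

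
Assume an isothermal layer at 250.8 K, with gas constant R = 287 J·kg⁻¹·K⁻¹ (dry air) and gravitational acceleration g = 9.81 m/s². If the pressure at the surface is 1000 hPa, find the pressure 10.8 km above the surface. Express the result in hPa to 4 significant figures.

Scale height: H = RT/g = 287 × 250.8 / 9.81 = 7337.4 m.
Barometric formula: P = P₀ exp(−z/H).
z/H = 10800/7337.4 = 1.4719; exp(−1.4719) = 0.22949.
P = 1000 × 0.22949 = 229.49 hPa.

P ≈ 229.5 hPa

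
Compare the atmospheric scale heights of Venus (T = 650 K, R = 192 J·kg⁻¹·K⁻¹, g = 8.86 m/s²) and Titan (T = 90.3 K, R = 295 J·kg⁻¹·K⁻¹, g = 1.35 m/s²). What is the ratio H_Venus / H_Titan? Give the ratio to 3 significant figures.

H_Venus/H_Titan ≈ 0.714

H = RT/g for each body.
H_Venus = 192 × 650 / 8.86 = 14086 m.
H_Titan = 295 × 90.3 / 1.35 = 19732 m.
H_Venus/H_Titan = 14086/19732 = 0.71387.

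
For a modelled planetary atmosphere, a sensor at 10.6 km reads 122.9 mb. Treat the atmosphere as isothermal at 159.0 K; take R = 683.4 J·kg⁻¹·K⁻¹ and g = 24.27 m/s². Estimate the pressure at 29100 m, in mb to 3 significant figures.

Scale height: H = RT/g = 683.4 × 159.0 / 24.27 = 4477.2 m.
Between two levels, P₂ = P₁ exp(−Δz/H) with Δz = z₂ − z₁.
Δz = 29100 − 10600 = 18500 m; Δz/H = 18500/4477.2 = 4.1320.
P₂ = 122.9 × exp(−4.1320) = 122.9 × 0.016051 = 1.9727 mb.

P ≈ 1.97 mb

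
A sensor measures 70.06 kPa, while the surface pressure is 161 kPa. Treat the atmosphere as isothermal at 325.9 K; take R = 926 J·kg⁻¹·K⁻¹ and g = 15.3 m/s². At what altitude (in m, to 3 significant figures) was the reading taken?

Scale height: H = RT/g = 926 × 325.9 / 15.3 = 19724 m.
Invert the barometric formula: z = H ln(P₀/P).
P₀/P = 161/70.06 = 2.2980; ln(2.2980) = 0.83204.
z = 19724 × 0.83204 = 16411 m.

z ≈ 16400 m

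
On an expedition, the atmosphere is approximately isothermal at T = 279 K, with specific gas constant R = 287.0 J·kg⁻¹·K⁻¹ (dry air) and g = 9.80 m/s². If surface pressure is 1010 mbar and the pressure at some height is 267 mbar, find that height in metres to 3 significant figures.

z ≈ 10900 m

Scale height: H = RT/g = 287.0 × 279 / 9.80 = 8170.7 m.
Invert the barometric formula: z = H ln(P₀/P).
P₀/P = 1010/267 = 3.7828; ln(3.7828) = 1.3305.
z = 8170.7 × 1.3305 = 10871 m.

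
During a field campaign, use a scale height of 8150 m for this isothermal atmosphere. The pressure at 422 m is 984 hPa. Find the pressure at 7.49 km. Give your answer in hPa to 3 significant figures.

P ≈ 413 hPa

Between two levels, P₂ = P₁ exp(−Δz/H) with Δz = z₂ − z₁.
Δz = 7490.0 − 422.00 = 7068.0 m; Δz/H = 7068.0/8150.0 = 0.86724.
P₂ = 984 × exp(−0.86724) = 984 × 0.42011 = 413.39 hPa.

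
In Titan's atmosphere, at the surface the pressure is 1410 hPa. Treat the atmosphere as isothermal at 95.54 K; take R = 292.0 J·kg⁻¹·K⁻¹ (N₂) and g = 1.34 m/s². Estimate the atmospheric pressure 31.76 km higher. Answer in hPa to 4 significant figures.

Scale height: H = RT/g = 292.0 × 95.54 / 1.34 = 20819 m.
Barometric formula: P = P₀ exp(−z/H).
z/H = 31760/20819 = 1.5255; exp(−1.5255) = 0.21751.
P = 1410 × 0.21751 = 306.69 hPa.

P ≈ 306.7 hPa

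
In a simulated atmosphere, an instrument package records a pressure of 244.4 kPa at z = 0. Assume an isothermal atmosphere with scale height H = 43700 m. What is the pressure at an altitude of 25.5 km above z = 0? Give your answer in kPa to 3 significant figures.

P ≈ 136 kPa

Barometric formula: P = P₀ exp(−z/H).
z/H = 25500/43700 = 0.58352; exp(−0.58352) = 0.55793.
P = 244.4 × 0.55793 = 136.36 kPa.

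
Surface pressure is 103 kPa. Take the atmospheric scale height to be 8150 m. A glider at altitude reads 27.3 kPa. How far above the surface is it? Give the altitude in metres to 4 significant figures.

Invert the barometric formula: z = H ln(P₀/P).
P₀/P = 103/27.3 = 3.7729; ln(3.7729) = 1.3278.
z = 8150.0 × 1.3278 = 10822 m.

z ≈ 10820 m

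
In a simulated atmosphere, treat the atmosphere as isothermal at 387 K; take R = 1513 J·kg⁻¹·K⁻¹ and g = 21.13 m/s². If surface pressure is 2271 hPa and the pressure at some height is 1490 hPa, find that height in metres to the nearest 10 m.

z ≈ 11680 m

Scale height: H = RT/g = 1513 × 387 / 21.13 = 27711 m.
Invert the barometric formula: z = H ln(P₀/P).
P₀/P = 2271/1490 = 1.5242; ln(1.5242) = 0.42147.
z = 27711 × 0.42147 = 11679 m.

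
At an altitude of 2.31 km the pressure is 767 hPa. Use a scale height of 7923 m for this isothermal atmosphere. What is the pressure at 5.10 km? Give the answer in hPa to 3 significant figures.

P ≈ 539 hPa

Between two levels, P₂ = P₁ exp(−Δz/H) with Δz = z₂ − z₁.
Δz = 5100.0 − 2310.0 = 2790.0 m; Δz/H = 2790.0/7923.0 = 0.35214.
P₂ = 767 × exp(−0.35214) = 767 × 0.70318 = 539.34 hPa.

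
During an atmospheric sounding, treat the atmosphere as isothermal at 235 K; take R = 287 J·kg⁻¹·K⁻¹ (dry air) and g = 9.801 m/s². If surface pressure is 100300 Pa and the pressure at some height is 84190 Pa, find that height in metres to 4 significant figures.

z ≈ 1205 m

Scale height: H = RT/g = 287 × 235 / 9.801 = 6881.4 m.
Invert the barometric formula: z = H ln(P₀/P).
P₀/P = 100300/84190 = 1.1914; ln(1.1914) = 0.17513.
z = 6881.4 × 0.17513 = 1205.1 m.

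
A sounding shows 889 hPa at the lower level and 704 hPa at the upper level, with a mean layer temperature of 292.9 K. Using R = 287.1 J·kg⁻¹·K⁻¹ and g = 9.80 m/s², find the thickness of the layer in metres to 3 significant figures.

Δz ≈ 2000 m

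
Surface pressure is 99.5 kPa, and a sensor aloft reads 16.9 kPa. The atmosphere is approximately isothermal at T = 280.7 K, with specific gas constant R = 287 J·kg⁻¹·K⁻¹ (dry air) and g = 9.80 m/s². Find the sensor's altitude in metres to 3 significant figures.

Scale height: H = RT/g = 287 × 280.7 / 9.80 = 8220.5 m.
Invert the barometric formula: z = H ln(P₀/P).
P₀/P = 99.5/16.9 = 5.8876; ln(5.8876) = 1.7728.
z = 8220.5 × 1.7728 = 14573 m.

z ≈ 14600 m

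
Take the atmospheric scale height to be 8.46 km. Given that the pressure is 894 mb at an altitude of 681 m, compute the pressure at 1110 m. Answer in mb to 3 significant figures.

P ≈ 850 mb

Between two levels, P₂ = P₁ exp(−Δz/H) with Δz = z₂ − z₁.
Δz = 1110.0 − 681.00 = 429.00 m; Δz/H = 429.00/8460.0 = 0.050709.
P₂ = 894 × exp(−0.050709) = 894 × 0.95056 = 849.80 mb.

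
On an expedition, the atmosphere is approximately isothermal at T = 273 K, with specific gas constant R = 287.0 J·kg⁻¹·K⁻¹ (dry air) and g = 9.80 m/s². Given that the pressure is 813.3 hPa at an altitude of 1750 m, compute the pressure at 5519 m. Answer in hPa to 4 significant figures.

Scale height: H = RT/g = 287.0 × 273 / 9.80 = 7995.0 m.
Between two levels, P₂ = P₁ exp(−Δz/H) with Δz = z₂ − z₁.
Δz = 5519.0 − 1750.0 = 3769.0 m; Δz/H = 3769.0/7995.0 = 0.47142.
P₂ = 813.3 × exp(−0.47142) = 813.3 × 0.62412 = 507.60 hPa.

P ≈ 507.6 hPa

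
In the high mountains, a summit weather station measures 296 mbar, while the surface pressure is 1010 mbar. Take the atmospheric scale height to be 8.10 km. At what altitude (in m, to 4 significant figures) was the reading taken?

Invert the barometric formula: z = H ln(P₀/P).
P₀/P = 1010/296 = 3.4122; ln(3.4122) = 1.2274.
z = 8100.0 × 1.2274 = 9941.9 m.

z ≈ 9942 m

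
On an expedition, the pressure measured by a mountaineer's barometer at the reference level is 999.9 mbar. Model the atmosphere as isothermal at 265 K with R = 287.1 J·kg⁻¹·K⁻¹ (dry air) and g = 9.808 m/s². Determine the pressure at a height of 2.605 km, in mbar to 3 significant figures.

P ≈ 715 mbar

Scale height: H = RT/g = 287.1 × 265 / 9.808 = 7757.1 m.
Barometric formula: P = P₀ exp(−z/H).
z/H = 2605.0/7757.1 = 0.33582; exp(−0.33582) = 0.71475.
P = 999.9 × 0.71475 = 714.68 mbar.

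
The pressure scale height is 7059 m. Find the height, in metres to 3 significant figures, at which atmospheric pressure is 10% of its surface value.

Set P/P₀ = exp(−z/H) = 0.1, so z = −H ln(0.1).
−ln(0.1) = 2.3026; z = 7059.0 × 2.3026 = 16254 m.

z ≈ 16300 m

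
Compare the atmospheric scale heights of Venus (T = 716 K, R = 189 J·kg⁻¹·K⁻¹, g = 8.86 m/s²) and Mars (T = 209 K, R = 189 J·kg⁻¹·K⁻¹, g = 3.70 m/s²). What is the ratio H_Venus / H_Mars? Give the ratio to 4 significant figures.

H = RT/g for each body.
H_Venus = 189 × 716 / 8.86 = 15274 m.
H_Mars = 189 × 209 / 3.70 = 10676 m.
H_Venus/H_Mars = 15274/10676 = 1.4307.

H_Venus/H_Mars ≈ 1.431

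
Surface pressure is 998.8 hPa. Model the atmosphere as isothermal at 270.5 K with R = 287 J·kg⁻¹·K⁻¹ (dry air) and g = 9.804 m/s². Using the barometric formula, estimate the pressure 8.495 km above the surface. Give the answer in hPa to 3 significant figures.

P ≈ 342 hPa

Scale height: H = RT/g = 287 × 270.5 / 9.804 = 7918.6 m.
Barometric formula: P = P₀ exp(−z/H).
z/H = 8495.0/7918.6 = 1.0728; exp(−1.0728) = 0.34205.
P = 998.8 × 0.34205 = 341.64 hPa.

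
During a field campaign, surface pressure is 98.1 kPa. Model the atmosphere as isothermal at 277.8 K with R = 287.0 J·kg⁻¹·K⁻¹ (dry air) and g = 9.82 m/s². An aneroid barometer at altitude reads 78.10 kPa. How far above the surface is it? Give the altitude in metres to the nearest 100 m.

Scale height: H = RT/g = 287.0 × 277.8 / 9.82 = 8119.0 m.
Invert the barometric formula: z = H ln(P₀/P).
P₀/P = 98.1/78.10 = 1.2561; ln(1.2561) = 0.22801.
z = 8119.0 × 0.22801 = 1851.2 m.

z ≈ 1900 m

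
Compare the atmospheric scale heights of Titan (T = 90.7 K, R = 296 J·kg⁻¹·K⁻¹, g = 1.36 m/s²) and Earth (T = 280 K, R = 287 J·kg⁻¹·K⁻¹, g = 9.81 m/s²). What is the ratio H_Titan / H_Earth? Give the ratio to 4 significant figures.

H = RT/g for each body.
H_Titan = 296 × 90.7 / 1.36 = 19741 m.
H_Earth = 287 × 280 / 9.81 = 8191.6 m.
H_Titan/H_Earth = 19741/8191.6 = 2.4099.

H_Titan/H_Earth ≈ 2.410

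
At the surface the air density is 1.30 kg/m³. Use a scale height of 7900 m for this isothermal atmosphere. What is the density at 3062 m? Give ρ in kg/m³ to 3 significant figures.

In an isothermal atmosphere, density decays like pressure: ρ = ρ₀ exp(−z/H).
z/H = 3062.0/7900.0 = 0.38759; exp(−0.38759) = 0.67869.
ρ = 1.30 × 0.67869 = 0.88230 kg/m³.

ρ ≈ 0.882 kg/m³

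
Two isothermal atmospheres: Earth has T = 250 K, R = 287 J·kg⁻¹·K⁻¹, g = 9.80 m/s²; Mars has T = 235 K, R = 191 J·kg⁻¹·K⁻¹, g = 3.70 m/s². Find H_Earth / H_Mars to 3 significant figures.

H = RT/g for each body.
H_Earth = 287 × 250 / 9.80 = 7321.4 m.
H_Mars = 191 × 235 / 3.70 = 12131 m.
H_Earth/H_Mars = 7321.4/12131 = 0.60353.

H_Earth/H_Mars ≈ 0.604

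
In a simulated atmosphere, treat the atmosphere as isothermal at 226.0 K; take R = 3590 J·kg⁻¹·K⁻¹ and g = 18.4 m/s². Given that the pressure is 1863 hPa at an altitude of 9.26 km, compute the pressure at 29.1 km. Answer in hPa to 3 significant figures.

P ≈ 1190 hPa

Scale height: H = RT/g = 3590 × 226.0 / 18.4 = 44095 m.
Between two levels, P₂ = P₁ exp(−Δz/H) with Δz = z₂ − z₁.
Δz = 29100 − 9260.0 = 19840 m; Δz/H = 19840/44095 = 0.44994.
P₂ = 1863 × exp(−0.44994) = 1863 × 0.63767 = 1188.0 hPa.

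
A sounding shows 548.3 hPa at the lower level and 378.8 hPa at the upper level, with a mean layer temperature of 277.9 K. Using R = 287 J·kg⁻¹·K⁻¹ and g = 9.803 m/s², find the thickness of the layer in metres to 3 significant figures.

Δz ≈ 3010 m

Hypsometric equation: Δz = (R T̄/g) ln(P₁/P₂).
R T̄/g = 287 × 277.9 / 9.803 = 8136.0 m.
ln(548.3/378.8) = ln(1.4475) = 0.36984.
Δz = 8136.0 × 0.36984 = 3009.0 m.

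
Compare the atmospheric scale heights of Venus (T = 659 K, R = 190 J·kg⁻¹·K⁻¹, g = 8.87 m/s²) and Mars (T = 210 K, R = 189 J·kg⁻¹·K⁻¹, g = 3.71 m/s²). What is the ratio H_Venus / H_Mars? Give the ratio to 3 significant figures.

H = RT/g for each body.
H_Venus = 190 × 659 / 8.87 = 14116 m.
H_Mars = 189 × 210 / 3.71 = 10698 m.
H_Venus/H_Mars = 14116/10698 = 1.3195.

H_Venus/H_Mars ≈ 1.32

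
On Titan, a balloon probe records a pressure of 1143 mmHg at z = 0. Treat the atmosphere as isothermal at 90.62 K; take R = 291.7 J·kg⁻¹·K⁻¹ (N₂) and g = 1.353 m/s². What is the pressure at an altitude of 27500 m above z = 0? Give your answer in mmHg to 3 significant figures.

P ≈ 280 mmHg

Scale height: H = RT/g = 291.7 × 90.62 / 1.353 = 19537 m.
Barometric formula: P = P₀ exp(−z/H).
z/H = 27500/19537 = 1.4076; exp(−1.4076) = 0.24473.
P = 1143 × 0.24473 = 279.73 mmHg.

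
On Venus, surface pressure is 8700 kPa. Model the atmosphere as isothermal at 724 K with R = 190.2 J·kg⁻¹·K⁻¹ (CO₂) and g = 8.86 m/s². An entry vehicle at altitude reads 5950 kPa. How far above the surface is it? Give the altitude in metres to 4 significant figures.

Scale height: H = RT/g = 190.2 × 724 / 8.86 = 15542 m.
Invert the barometric formula: z = H ln(P₀/P).
P₀/P = 8700/5950 = 1.4622; ln(1.4622) = 0.37994.
z = 15542 × 0.37994 = 5905.0 m.

z ≈ 5905 m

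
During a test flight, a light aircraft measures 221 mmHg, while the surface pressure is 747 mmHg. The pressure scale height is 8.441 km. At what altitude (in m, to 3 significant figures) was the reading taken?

z ≈ 10300 m

Invert the barometric formula: z = H ln(P₀/P).
P₀/P = 747/221 = 3.3801; ln(3.3801) = 1.2179.
z = 8441.0 × 1.2179 = 10280 m.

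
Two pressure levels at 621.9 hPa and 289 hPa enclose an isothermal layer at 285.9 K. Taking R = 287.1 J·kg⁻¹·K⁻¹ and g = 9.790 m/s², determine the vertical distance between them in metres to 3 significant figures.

Hypsometric equation: Δz = (R T̄/g) ln(P₁/P₂).
R T̄/g = 287.1 × 285.9 / 9.790 = 8384.3 m.
ln(621.9/289) = ln(2.1519) = 0.76635.
Δz = 8384.3 × 0.76635 = 6425.3 m.

Δz ≈ 6430 m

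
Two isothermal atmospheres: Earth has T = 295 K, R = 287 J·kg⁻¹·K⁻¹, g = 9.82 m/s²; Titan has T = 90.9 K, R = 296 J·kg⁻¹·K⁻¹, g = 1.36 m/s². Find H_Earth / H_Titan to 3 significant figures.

H = RT/g for each body.
H_Earth = 287 × 295 / 9.82 = 8621.7 m.
H_Titan = 296 × 90.9 / 1.36 = 19784 m.
H_Earth/H_Titan = 8621.7/19784 = 0.43579.

H_Earth/H_Titan ≈ 0.436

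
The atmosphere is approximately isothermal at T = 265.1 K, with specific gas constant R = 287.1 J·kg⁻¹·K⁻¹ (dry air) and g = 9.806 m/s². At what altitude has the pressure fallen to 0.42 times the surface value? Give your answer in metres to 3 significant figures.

z ≈ 6730 m

Scale height: H = RT/g = 287.1 × 265.1 / 9.806 = 7761.6 m.
Set P/P₀ = exp(−z/H) = 0.42, so z = −H ln(0.42).
−ln(0.42) = 0.86750; z = 7761.6 × 0.86750 = 6733.2 m.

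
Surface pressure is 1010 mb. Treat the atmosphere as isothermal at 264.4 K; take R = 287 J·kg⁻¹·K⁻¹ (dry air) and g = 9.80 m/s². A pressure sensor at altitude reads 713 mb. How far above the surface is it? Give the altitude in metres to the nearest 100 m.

Scale height: H = RT/g = 287 × 264.4 / 9.80 = 7743.1 m.
Invert the barometric formula: z = H ln(P₀/P).
P₀/P = 1010/713 = 1.4165; ln(1.4165) = 0.34819.
z = 7743.1 × 0.34819 = 2696.1 m.

z ≈ 2700 m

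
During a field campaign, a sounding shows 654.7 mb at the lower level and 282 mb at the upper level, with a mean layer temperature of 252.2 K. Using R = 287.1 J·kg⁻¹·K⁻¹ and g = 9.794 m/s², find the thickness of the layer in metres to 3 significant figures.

Hypsometric equation: Δz = (R T̄/g) ln(P₁/P₂).
R T̄/g = 287.1 × 252.2 / 9.794 = 7393.0 m.
ln(654.7/282) = ln(2.3216) = 0.84226.
Δz = 7393.0 × 0.84226 = 6226.8 m.

Δz ≈ 6230 m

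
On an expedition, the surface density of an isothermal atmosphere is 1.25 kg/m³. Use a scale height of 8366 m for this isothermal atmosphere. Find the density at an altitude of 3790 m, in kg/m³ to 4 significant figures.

In an isothermal atmosphere, density decays like pressure: ρ = ρ₀ exp(−z/H).
z/H = 3790.0/8366.0 = 0.45302; exp(−0.45302) = 0.63571.
ρ = 1.25 × 0.63571 = 0.79464 kg/m³.

ρ ≈ 0.7946 kg/m³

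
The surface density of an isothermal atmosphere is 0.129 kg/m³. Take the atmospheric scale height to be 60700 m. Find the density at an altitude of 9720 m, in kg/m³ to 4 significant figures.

In an isothermal atmosphere, density decays like pressure: ρ = ρ₀ exp(−z/H).
z/H = 9720.0/60700 = 0.16013; exp(−0.16013) = 0.85203.
ρ = 0.129 × 0.85203 = 0.10991 kg/m³.

ρ ≈ 0.1099 kg/m³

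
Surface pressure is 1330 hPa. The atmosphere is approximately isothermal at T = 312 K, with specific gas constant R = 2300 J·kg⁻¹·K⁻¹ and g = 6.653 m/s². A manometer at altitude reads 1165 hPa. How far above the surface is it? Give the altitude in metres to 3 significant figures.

z ≈ 14300 m

Scale height: H = RT/g = 2300 × 312 / 6.653 = 107860 m.
Invert the barometric formula: z = H ln(P₀/P).
P₀/P = 1330/1165 = 1.1416; ln(1.1416) = 0.13243.
z = 107860 × 0.13243 = 14284 m.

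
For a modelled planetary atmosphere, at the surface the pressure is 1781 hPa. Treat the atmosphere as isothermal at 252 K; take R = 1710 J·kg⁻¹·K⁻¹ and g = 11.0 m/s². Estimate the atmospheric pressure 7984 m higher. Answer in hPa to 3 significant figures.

Scale height: H = RT/g = 1710 × 252 / 11.0 = 39175 m.
Barometric formula: P = P₀ exp(−z/H).
z/H = 7984.0/39175 = 0.20380; exp(−0.20380) = 0.81563.
P = 1781 × 0.81563 = 1452.6 hPa.

P ≈ 1450 hPa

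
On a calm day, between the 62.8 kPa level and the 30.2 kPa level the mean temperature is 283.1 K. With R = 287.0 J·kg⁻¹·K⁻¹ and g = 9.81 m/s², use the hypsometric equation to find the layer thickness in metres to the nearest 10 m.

Hypsometric equation: Δz = (R T̄/g) ln(P₁/P₂).
R T̄/g = 287.0 × 283.1 / 9.81 = 8282.3 m.
ln(62.8/30.2) = ln(2.0795) = 0.73213.
Δz = 8282.3 × 0.73213 = 6063.7 m.

Δz ≈ 6060 m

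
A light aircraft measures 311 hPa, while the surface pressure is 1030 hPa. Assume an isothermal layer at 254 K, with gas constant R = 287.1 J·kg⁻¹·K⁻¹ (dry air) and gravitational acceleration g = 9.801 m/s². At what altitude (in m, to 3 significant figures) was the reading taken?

Scale height: H = RT/g = 287.1 × 254 / 9.801 = 7440.4 m.
Invert the barometric formula: z = H ln(P₀/P).
P₀/P = 1030/311 = 3.3119; ln(3.3119) = 1.1975.
z = 7440.4 × 1.1975 = 8909.9 m.

z ≈ 8910 m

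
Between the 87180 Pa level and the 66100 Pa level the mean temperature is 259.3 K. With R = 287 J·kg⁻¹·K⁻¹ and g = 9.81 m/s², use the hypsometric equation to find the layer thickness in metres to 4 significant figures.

Δz ≈ 2100 m

Hypsometric equation: Δz = (R T̄/g) ln(P₁/P₂).
R T̄/g = 287 × 259.3 / 9.81 = 7586.0 m.
ln(87180/66100) = ln(1.3189) = 0.27680.
Δz = 7586.0 × 0.27680 = 2099.8 m.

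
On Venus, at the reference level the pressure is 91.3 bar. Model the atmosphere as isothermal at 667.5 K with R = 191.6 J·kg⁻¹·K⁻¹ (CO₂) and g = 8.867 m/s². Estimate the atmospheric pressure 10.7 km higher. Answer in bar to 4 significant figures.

Scale height: H = RT/g = 191.6 × 667.5 / 8.867 = 14423 m.
Barometric formula: P = P₀ exp(−z/H).
z/H = 10700/14423 = 0.74187; exp(−0.74187) = 0.47622.
P = 91.3 × 0.47622 = 43.479 bar.

P ≈ 43.48 bar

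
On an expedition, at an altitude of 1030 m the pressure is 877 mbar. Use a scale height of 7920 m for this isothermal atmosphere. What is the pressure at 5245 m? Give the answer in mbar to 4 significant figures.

Between two levels, P₂ = P₁ exp(−Δz/H) with Δz = z₂ − z₁.
Δz = 5245.0 − 1030.0 = 4215.0 m; Δz/H = 4215.0/7920.0 = 0.53220.
P₂ = 877 × exp(−0.53220) = 877 × 0.58731 = 515.07 mbar.

P ≈ 515.1 mbar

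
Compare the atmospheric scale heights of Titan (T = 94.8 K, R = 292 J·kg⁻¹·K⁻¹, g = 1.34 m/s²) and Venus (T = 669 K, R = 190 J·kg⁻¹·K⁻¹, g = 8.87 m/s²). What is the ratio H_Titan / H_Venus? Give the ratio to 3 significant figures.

H = RT/g for each body.
H_Titan = 292 × 94.8 / 1.34 = 20658 m.
H_Venus = 190 × 669 / 8.87 = 14330 m.
H_Titan/H_Venus = 20658/14330 = 1.4416.

H_Titan/H_Venus ≈ 1.44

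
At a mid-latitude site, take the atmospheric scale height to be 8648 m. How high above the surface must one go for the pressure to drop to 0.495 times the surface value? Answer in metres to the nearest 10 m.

z ≈ 6080 m

Set P/P₀ = exp(−z/H) = 0.495, so z = −H ln(0.495).
−ln(0.495) = 0.70320; z = 8648.0 × 0.70320 = 6081.3 m.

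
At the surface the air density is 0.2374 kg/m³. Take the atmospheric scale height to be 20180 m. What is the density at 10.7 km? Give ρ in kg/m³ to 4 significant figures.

In an isothermal atmosphere, density decays like pressure: ρ = ρ₀ exp(−z/H).
z/H = 10700/20180 = 0.53023; exp(−0.53023) = 0.58847.
ρ = 0.2374 × 0.58847 = 0.13970 kg/m³.

ρ ≈ 0.1397 kg/m³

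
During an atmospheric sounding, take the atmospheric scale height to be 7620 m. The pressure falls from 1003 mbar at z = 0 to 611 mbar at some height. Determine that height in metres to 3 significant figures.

Invert the barometric formula: z = H ln(P₀/P).
P₀/P = 1003/611 = 1.6416; ln(1.6416) = 0.49567.
z = 7620.0 × 0.49567 = 3777.0 m.

z ≈ 3780 m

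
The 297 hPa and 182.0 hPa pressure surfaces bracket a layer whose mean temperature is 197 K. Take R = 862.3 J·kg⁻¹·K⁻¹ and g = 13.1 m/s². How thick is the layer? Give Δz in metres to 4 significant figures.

Δz ≈ 6350 m

Hypsometric equation: Δz = (R T̄/g) ln(P₁/P₂).
R T̄/g = 862.3 × 197 / 13.1 = 12967 m.
ln(297/182.0) = ln(1.6319) = 0.48974.
Δz = 12967 × 0.48974 = 6350.5 m.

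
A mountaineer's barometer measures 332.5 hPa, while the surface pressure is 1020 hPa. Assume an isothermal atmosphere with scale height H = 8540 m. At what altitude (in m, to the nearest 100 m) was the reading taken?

z ≈ 9600 m

Invert the barometric formula: z = H ln(P₀/P).
P₀/P = 1020/332.5 = 3.0677; ln(3.0677) = 1.1209.
z = 8540.0 × 1.1209 = 9572.5 m.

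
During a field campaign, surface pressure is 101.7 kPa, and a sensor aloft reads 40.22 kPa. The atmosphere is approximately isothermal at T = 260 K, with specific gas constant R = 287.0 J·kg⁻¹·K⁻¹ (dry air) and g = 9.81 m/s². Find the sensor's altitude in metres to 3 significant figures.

z ≈ 7060 m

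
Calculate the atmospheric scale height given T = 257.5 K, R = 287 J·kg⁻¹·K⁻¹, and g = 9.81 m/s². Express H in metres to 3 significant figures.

The scale height of an isothermal atmosphere is H = RT/g.
H = 287 × 257.5 / 9.81 = 73902/9.81 = 7533.3 m.

H ≈ 7530 m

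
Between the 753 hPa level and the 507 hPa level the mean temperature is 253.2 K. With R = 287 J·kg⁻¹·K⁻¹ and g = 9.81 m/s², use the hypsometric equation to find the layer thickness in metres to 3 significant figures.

Hypsometric equation: Δz = (R T̄/g) ln(P₁/P₂).
R T̄/g = 287 × 253.2 / 9.81 = 7407.6 m.
ln(753/507) = ln(1.4852) = 0.39555.
Δz = 7407.6 × 0.39555 = 2930.1 m.

Δz ≈ 2930 m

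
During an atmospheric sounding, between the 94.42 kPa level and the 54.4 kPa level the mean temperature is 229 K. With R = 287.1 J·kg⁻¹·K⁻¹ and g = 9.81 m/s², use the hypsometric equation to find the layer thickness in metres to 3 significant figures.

Hypsometric equation: Δz = (R T̄/g) ln(P₁/P₂).
R T̄/g = 287.1 × 229 / 9.81 = 6701.9 m.
ln(94.42/54.4) = ln(1.7357) = 0.55141.
Δz = 6701.9 × 0.55141 = 3695.5 m.

Δz ≈ 3700 m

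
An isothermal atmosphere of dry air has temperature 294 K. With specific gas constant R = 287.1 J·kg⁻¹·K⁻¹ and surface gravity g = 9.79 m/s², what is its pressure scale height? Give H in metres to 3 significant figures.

H ≈ 8620 m

The scale height of an isothermal atmosphere is H = RT/g.
H = 287.1 × 294 / 9.79 = 84407/9.79 = 8621.8 m.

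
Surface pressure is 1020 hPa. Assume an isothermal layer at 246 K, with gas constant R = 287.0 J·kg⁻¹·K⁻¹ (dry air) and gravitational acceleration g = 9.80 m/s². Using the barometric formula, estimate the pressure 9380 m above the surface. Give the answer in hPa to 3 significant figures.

Scale height: H = RT/g = 287.0 × 246 / 9.80 = 7204.3 m.
Barometric formula: P = P₀ exp(−z/H).
z/H = 9380.0/7204.3 = 1.3020; exp(−1.3020) = 0.27199.
P = 1020 × 0.27199 = 277.43 hPa.

P ≈ 277 hPa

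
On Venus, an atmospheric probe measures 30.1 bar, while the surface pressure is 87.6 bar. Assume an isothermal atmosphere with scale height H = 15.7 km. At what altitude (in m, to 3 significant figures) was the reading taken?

z ≈ 16800 m

Invert the barometric formula: z = H ln(P₀/P).
P₀/P = 87.6/30.1 = 2.9103; ln(2.9103) = 1.0683.
z = 15700 × 1.0683 = 16772 m.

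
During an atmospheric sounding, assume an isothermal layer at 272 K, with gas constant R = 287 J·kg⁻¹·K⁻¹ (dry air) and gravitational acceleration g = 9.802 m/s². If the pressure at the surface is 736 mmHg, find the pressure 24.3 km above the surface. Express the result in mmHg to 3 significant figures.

Scale height: H = RT/g = 287 × 272 / 9.802 = 7964.1 m.
Barometric formula: P = P₀ exp(−z/H).
z/H = 24300/7964.1 = 3.0512; exp(−3.0512) = 0.047302.
P = 736 × 0.047302 = 34.814 mmHg.

P ≈ 34.8 mmHg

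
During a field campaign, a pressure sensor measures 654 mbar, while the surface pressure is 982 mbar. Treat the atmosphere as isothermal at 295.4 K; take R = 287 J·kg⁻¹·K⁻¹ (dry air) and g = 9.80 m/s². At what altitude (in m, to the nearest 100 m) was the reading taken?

Scale height: H = RT/g = 287 × 295.4 / 9.80 = 8651.0 m.
Invert the barometric formula: z = H ln(P₀/P).
P₀/P = 982/654 = 1.5015; ln(1.5015) = 0.40646.
z = 8651.0 × 0.40646 = 3516.3 m.

z ≈ 3500 m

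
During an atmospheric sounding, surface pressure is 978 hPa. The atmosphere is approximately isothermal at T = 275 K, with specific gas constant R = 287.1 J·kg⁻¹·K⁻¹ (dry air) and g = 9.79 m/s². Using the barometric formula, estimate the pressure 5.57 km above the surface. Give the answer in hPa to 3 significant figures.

Scale height: H = RT/g = 287.1 × 275 / 9.79 = 8064.6 m.
Barometric formula: P = P₀ exp(−z/H).
z/H = 5570.0/8064.6 = 0.69067; exp(−0.69067) = 0.50124.
P = 978 × 0.50124 = 490.21 hPa.

P ≈ 490 hPa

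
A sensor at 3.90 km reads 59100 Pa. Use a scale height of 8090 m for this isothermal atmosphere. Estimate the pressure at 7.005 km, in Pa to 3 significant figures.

Between two levels, P₂ = P₁ exp(−Δz/H) with Δz = z₂ − z₁.
Δz = 7005.0 − 3900.0 = 3105.0 m; Δz/H = 3105.0/8090.0 = 0.38381.
P₂ = 59100 × exp(−0.38381) = 59100 × 0.68126 = 40262 Pa.

P ≈ 40300 Pa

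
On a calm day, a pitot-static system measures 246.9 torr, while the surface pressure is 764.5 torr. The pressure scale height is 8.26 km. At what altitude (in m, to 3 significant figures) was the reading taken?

Invert the barometric formula: z = H ln(P₀/P).
P₀/P = 764.5/246.9 = 3.0964; ln(3.0964) = 1.1302.
z = 8260.0 × 1.1302 = 9335.5 m.

z ≈ 9340 m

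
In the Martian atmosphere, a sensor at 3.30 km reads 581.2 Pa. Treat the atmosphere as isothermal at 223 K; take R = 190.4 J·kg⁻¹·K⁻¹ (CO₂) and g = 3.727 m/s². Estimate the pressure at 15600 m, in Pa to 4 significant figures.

P ≈ 197.4 Pa

Scale height: H = RT/g = 190.4 × 223 / 3.727 = 11392 m.
Between two levels, P₂ = P₁ exp(−Δz/H) with Δz = z₂ − z₁.
Δz = 15600 − 3300.0 = 12300 m; Δz/H = 12300/11392 = 1.0797.
P₂ = 581.2 × exp(−1.0797) = 581.2 × 0.33970 = 197.43 Pa.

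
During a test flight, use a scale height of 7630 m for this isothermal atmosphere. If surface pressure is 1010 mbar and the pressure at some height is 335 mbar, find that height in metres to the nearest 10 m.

z ≈ 8420 m

Invert the barometric formula: z = H ln(P₀/P).
P₀/P = 1010/335 = 3.0149; ln(3.0149) = 1.1036.
z = 7630.0 × 1.1036 = 8420.5 m.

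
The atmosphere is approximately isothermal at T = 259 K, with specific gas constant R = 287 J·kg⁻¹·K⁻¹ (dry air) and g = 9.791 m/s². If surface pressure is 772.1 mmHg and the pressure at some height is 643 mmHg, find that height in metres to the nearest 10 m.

Scale height: H = RT/g = 287 × 259 / 9.791 = 7592.0 m.
Invert the barometric formula: z = H ln(P₀/P).
P₀/P = 772.1/643 = 1.2008; ln(1.2008) = 0.18299.
z = 7592.0 × 0.18299 = 1389.3 m.

z ≈ 1390 m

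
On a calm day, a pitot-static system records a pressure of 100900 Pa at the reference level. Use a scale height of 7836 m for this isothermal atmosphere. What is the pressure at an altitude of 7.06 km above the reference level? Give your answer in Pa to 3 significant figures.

Barometric formula: P = P₀ exp(−z/H).
z/H = 7060.0/7836.0 = 0.90097; exp(−0.90097) = 0.40618.
P = 100900 × 0.40618 = 40984 Pa.

P ≈ 41000 Pa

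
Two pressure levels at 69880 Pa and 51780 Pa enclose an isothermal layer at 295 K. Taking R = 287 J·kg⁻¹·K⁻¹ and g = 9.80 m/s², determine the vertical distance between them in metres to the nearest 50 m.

Δz ≈ 2600 m

Hypsometric equation: Δz = (R T̄/g) ln(P₁/P₂).
R T̄/g = 287 × 295 / 9.80 = 8639.3 m.
ln(69880/51780) = ln(1.3496) = 0.29981.
Δz = 8639.3 × 0.29981 = 2590.1 m.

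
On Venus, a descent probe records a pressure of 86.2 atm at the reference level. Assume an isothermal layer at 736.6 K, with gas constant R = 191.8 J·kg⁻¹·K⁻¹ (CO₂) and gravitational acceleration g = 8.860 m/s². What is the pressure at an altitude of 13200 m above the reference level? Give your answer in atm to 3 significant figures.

Scale height: H = RT/g = 191.8 × 736.6 / 8.860 = 15946 m.
Barometric formula: P = P₀ exp(−z/H).
z/H = 13200/15946 = 0.82779; exp(−0.82779) = 0.43701.
P = 86.2 × 0.43701 = 37.670 atm.

P ≈ 37.7 atm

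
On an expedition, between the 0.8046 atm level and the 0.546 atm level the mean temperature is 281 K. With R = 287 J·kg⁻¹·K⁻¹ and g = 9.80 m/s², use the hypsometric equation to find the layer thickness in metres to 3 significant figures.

Δz ≈ 3190 m

Hypsometric equation: Δz = (R T̄/g) ln(P₁/P₂).
R T̄/g = 287 × 281 / 9.80 = 8229.3 m.
ln(0.8046/0.546) = ln(1.4736) = 0.38771.
Δz = 8229.3 × 0.38771 = 3190.6 m.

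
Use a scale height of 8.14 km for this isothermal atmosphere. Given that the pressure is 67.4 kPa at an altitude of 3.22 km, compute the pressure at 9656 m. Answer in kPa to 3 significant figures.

Between two levels, P₂ = P₁ exp(−Δz/H) with Δz = z₂ − z₁.
Δz = 9656.0 − 3220.0 = 6436.0 m; Δz/H = 6436.0/8140.0 = 0.79066.
P₂ = 67.4 × exp(−0.79066) = 67.4 × 0.45355 = 30.569 kPa.

P ≈ 30.6 kPa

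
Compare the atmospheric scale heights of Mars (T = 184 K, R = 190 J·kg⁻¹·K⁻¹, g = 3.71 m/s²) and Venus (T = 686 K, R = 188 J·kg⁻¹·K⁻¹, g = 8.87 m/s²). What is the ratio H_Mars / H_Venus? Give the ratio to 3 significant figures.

H = RT/g for each body.
H_Mars = 190 × 184 / 3.71 = 9423.2 m.
H_Venus = 188 × 686 / 8.87 = 14540 m.
H_Mars/H_Venus = 9423.2/14540 = 0.64809.

H_Mars/H_Venus ≈ 0.648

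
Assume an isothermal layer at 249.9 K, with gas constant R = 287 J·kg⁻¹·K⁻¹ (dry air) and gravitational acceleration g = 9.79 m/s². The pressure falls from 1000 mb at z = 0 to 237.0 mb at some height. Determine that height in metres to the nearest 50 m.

z ≈ 10550 m

Scale height: H = RT/g = 287 × 249.9 / 9.79 = 7326.0 m.
Invert the barometric formula: z = H ln(P₀/P).
P₀/P = 1000/237.0 = 4.2194; ln(4.2194) = 1.4397.
z = 7326.0 × 1.4397 = 10547 m.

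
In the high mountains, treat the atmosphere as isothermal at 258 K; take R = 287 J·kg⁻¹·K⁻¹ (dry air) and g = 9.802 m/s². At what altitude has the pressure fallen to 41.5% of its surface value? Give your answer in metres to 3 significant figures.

Scale height: H = RT/g = 287 × 258 / 9.802 = 7554.2 m.
Set P/P₀ = exp(−z/H) = 0.415, so z = −H ln(0.415).
−ln(0.415) = 0.87948; z = 7554.2 × 0.87948 = 6643.8 m.

z ≈ 6640 m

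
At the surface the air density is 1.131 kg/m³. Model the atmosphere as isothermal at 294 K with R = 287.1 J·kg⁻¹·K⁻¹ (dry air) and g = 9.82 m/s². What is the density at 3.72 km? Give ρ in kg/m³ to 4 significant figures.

ρ ≈ 0.7337 kg/m³

Scale height: H = RT/g = 287.1 × 294 / 9.82 = 8595.5 m.
In an isothermal atmosphere, density decays like pressure: ρ = ρ₀ exp(−z/H).
z/H = 3720.0/8595.5 = 0.43278; exp(−0.43278) = 0.64870.
ρ = 1.131 × 0.64870 = 0.73368 kg/m³.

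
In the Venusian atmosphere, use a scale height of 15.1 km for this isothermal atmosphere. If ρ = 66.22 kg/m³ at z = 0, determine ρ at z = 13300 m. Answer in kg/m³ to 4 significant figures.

ρ ≈ 27.45 kg/m³

In an isothermal atmosphere, density decays like pressure: ρ = ρ₀ exp(−z/H).
z/H = 13300/15100 = 0.88079; exp(−0.88079) = 0.41446.
ρ = 66.22 × 0.41446 = 27.446 kg/m³.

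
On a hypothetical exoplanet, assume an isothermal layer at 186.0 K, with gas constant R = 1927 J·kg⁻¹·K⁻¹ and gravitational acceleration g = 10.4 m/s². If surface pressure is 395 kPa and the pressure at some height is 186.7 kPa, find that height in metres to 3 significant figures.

z ≈ 25800 m

Scale height: H = RT/g = 1927 × 186.0 / 10.4 = 34464 m.
Invert the barometric formula: z = H ln(P₀/P).
P₀/P = 395/186.7 = 2.1157; ln(2.1157) = 0.74939.
z = 34464 × 0.74939 = 25827 m.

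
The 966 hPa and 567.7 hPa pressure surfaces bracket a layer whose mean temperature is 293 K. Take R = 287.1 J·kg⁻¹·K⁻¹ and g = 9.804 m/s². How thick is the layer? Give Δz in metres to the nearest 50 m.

Hypsometric equation: Δz = (R T̄/g) ln(P₁/P₂).
R T̄/g = 287.1 × 293 / 9.804 = 8580.2 m.
ln(966/567.7) = ln(1.7016) = 0.53157.
Δz = 8580.2 × 0.53157 = 4561.0 m.

Δz ≈ 4550 m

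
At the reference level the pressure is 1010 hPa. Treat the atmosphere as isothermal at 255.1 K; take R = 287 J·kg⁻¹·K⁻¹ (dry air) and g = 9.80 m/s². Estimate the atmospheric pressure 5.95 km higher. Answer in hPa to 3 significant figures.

Scale height: H = RT/g = 287 × 255.1 / 9.80 = 7470.8 m.
Barometric formula: P = P₀ exp(−z/H).
z/H = 5950.0/7470.8 = 0.79643; exp(−0.79643) = 0.45094.
P = 1010 × 0.45094 = 455.45 hPa.

P ≈ 455 hPa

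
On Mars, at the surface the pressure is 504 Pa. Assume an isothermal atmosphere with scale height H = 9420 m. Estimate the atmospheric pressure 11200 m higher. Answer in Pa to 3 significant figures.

Barometric formula: P = P₀ exp(−z/H).
z/H = 11200/9420.0 = 1.1890; exp(−1.1890) = 0.30453.
P = 504 × 0.30453 = 153.48 Pa.

P ≈ 153 Pa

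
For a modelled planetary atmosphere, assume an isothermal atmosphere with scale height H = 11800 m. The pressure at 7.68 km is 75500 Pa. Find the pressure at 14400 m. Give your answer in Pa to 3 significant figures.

Between two levels, P₂ = P₁ exp(−Δz/H) with Δz = z₂ − z₁.
Δz = 14400 − 7680.0 = 6720.0 m; Δz/H = 6720.0/11800 = 0.56949.
P₂ = 75500 × exp(−0.56949) = 75500 × 0.56581 = 42719 Pa.

P ≈ 42700 Pa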